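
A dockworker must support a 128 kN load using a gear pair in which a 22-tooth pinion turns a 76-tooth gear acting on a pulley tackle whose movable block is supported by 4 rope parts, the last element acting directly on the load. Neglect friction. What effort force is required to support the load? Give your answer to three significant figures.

Gear pair MA = 76/22 = 3.4545.
Block-and-tackle MA = number of supporting rope parts = 4.
Combined ideal MA = 3.4545 × 4 = 13.818.
Effort = load / MA = 128 / 13.818 = 9.2632 kN.

9.26 kN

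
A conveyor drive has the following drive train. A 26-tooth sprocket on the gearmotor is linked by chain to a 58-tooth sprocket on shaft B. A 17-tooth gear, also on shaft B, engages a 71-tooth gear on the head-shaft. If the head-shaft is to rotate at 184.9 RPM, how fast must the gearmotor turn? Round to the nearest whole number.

Overall ratio R = 2.2308 × 4.1765 = 9.3167.
Required input speed = output speed × R = 184.9 × 9.3167 = 1722.7 RPM.

1723 RPM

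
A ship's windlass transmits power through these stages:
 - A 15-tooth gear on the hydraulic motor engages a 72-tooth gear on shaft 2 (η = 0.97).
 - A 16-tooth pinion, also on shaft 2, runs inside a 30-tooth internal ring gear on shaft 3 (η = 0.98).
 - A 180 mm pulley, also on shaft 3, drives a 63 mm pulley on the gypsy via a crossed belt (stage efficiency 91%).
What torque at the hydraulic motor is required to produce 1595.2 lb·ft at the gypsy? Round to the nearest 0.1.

Overall ratio R = 4.8 × 1.875 × 0.35 = 3.15; overall efficiency η = 0.97 × 0.98 × 0.91 = 0.8650.
Input torque = output torque / (R × η) = 1595.2 / (3.15 × 0.8650) = 585.42 lb·ft.

585.4 lb·ft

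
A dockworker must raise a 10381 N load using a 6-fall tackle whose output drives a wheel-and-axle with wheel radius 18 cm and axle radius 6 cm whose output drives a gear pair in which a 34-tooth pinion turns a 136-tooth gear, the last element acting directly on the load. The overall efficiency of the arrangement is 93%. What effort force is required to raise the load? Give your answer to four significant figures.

155.0 N

Block-and-tackle MA = number of supporting rope parts = 6.
Wheel-and-axle MA = R/r = 18/6 = 3.
Gear pair MA = 136/34 = 4.
Combined ideal MA = 6 × 3 × 4 = 72.
Actual MA = 72 × 0.93 = 66.96.
Effort = load / actual MA = 10381 / 66.96 = 155.03 N.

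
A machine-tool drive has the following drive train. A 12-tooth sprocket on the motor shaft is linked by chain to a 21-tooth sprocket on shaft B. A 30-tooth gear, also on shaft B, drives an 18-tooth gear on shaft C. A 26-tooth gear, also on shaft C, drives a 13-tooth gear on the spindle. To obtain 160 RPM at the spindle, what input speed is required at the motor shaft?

84 RPM

Overall ratio R = 1.75 × 0.6 × 0.5 = 0.525.
Required input speed = output speed × R = 160 × 0.525 = 84 RPM.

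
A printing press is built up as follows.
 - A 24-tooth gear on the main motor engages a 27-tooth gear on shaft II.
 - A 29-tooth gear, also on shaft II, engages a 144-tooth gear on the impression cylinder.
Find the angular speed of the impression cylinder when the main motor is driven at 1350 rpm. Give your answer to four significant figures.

Gear mesh: ratio = 27/24 = 1.125, so shaft II turns at 1350 / 1.125 = 1200 rpm.
Gear mesh: ratio = 144/29 = 4.9655, so the impression cylinder turns at 1200 / 4.9655 = 241.67 rpm.

241.7 rpm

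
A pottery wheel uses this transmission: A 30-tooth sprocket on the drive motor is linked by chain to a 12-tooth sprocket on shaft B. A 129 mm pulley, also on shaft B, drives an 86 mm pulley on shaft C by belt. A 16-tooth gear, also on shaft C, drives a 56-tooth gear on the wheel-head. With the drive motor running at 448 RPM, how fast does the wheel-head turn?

Chain: ratio = 12/30 = 0.4, so shaft B turns at 448 / 0.4 = 1120 RPM.
Belt: ratio = 86/129 = 0.66667, so shaft C turns at 1120 / 0.66667 = 1680 RPM.
Gear mesh: ratio = 56/16 = 3.5, so the wheel-head turns at 1680 / 3.5 = 480 RPM.

480 RPM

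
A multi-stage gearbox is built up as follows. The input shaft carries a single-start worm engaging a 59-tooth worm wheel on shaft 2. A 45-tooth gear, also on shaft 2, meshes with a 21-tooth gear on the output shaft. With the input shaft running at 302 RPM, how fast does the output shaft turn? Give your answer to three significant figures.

11.0 RPM

worm 59/1 = 59 → 302/59 = 5.1186 RPM
gear mesh 21/45 = 0.46667 → 5.1186/0.46667 = 10.969 RPM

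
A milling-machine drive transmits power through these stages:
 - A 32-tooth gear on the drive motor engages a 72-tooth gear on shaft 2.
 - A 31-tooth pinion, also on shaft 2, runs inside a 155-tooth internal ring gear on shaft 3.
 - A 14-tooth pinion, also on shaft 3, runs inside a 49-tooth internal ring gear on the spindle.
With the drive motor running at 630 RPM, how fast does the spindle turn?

the drive motor → shaft 2 (gear mesh, 72/32): 630 ÷ 2.25 = 280 RPM
shaft 2 → shaft 3 (internal gear, 155/31): 280 ÷ 5 = 56 RPM
shaft 3 → the spindle (internal gear, 49/14): 56 ÷ 3.5 = 16 RPM

16 RPM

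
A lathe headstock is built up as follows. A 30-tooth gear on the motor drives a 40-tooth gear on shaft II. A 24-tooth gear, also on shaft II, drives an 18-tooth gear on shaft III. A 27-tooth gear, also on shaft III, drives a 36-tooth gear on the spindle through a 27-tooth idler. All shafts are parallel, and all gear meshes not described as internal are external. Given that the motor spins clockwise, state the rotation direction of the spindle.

clockwise

the motor → shaft II: external mesh, 1 reversal → CCW.
shaft II → shaft III: external mesh, 1 reversal → CW.
shaft III → the spindle: driver → idler → driven is 2 external meshes, 2 reversals → CW.
4 reversals in total — an even number — so the spindle turns the same way as the motor.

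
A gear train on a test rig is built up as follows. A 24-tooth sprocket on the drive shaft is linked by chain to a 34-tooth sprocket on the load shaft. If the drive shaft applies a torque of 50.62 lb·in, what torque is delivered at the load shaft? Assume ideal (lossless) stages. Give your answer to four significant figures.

Chain: ratio = 34/24 = 1.4167; torque at the load shaft = 50.62 × 1.4167 = 71.712 lb·in.

71.71 lb·in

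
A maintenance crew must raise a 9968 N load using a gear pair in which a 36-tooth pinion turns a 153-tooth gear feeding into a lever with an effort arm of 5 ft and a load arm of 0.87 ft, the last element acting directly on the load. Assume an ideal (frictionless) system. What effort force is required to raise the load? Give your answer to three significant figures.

408 N

Gear pair MA = 153/36 = 4.25.
Lever MA = effort arm / load arm = 5/0.87 = 5.7471.
Combined ideal MA = 4.25 × 5.7471 = 24.425.
Effort = load / MA = 9968 / 24.425 = 408.1 N.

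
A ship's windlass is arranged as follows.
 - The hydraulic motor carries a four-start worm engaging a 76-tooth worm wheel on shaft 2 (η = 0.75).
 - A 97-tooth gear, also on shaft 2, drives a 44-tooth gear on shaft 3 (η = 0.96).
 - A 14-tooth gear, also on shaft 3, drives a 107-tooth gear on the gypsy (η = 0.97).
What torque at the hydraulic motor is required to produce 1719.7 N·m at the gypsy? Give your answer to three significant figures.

Overall ratio R = 19 × 0.45361 × 7.6429 = 65.87; overall efficiency η = 0.75 × 0.96 × 0.97 = 0.6984.
Input torque = output torque / (R × η) = 1719.7 / (65.87 × 0.6984) = 37.382 N·m.

37.4 N·m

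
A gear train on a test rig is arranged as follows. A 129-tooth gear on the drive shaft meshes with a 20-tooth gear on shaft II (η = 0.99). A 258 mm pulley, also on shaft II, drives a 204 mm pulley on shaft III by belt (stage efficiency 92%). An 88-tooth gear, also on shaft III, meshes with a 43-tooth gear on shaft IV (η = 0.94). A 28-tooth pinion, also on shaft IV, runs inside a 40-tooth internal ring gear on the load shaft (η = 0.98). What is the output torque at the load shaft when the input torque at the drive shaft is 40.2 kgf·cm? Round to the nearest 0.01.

2.89 kgf·cm

After the gear mesh (20/129): 40.2 × 0.15504 × 0.99 = 6.1702 kgf·cm
After the belt (204/258): 6.1702 × 0.7907 × 0.92 = 4.4885 kgf·cm
After the gear mesh (43/88): 4.4885 × 0.48864 × 0.94 = 2.0616 kgf·cm
After the internal gear (40/28): 2.0616 × 1.4286 × 0.98 = 2.8863 kgf·cm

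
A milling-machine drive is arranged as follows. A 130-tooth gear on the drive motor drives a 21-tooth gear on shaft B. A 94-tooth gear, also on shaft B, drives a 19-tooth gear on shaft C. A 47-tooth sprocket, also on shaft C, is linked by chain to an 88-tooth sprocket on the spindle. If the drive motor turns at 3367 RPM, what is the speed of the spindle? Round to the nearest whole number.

55075 RPM

the drive motor → shaft B (gear mesh, 21/130): 3367 ÷ 0.16154 = 20843 RPM
shaft B → shaft C (gear mesh, 19/94): 20843 ÷ 0.20213 = 1.0312e+05 RPM
shaft C → the spindle (chain, 88/47): 1.0312e+05 ÷ 1.8723 = 55075 RPM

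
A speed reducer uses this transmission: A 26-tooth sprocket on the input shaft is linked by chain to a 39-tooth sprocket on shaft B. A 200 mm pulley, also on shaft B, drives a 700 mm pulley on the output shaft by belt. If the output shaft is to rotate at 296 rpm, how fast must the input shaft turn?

1554 rpm

Overall ratio R = 1.5 × 3.5 = 5.25.
Required input speed = output speed × R = 296 × 5.25 = 1554 rpm.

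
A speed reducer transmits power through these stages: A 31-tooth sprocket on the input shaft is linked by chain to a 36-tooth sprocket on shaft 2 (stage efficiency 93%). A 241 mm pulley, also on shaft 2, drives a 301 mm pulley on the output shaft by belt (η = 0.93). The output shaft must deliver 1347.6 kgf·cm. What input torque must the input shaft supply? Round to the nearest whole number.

1074 kgf·cm

Overall ratio R = 1.1613 × 1.249 = 1.4504; overall efficiency η = 0.93 × 0.93 = 0.8649.
Input torque = output torque / (R × η) = 1347.6 / (1.4504 × 0.8649) = 1074.2 kgf·cm.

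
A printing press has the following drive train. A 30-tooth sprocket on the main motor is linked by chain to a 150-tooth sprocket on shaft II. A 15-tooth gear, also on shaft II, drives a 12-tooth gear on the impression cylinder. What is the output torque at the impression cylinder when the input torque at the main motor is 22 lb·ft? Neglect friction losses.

88 lb·ft

After the chain (150/30): 22 × 5 = 110 lb·ft
After the gear mesh (12/15): 110 × 0.8 = 88 lb·ft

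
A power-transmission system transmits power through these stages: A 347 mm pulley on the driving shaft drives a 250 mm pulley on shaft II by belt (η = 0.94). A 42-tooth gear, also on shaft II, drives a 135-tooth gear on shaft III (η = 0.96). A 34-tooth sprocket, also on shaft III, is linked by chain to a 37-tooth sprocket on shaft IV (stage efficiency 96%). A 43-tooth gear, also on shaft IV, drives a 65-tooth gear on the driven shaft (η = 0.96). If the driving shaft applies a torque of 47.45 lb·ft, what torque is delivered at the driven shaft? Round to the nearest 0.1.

belt 250/347 = 0.72046 → τ = 47.45·0.72046·0.94 = 32.135 lb·ft
gear mesh 135/42 = 3.2143 → τ = 32.135·3.2143·0.96 = 99.159 lb·ft
chain 37/34 = 1.0882 → τ = 99.159·1.0882·0.96 = 103.59 lb·ft
gear mesh 65/43 = 1.5116 → τ = 103.59·1.5116·0.96 = 150.33 lb·ft

150.3 lb·ft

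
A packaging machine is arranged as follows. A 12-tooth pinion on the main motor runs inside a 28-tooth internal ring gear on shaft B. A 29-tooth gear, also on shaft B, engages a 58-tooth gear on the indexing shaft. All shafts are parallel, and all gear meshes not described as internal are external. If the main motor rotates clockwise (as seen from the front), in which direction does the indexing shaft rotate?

the main motor → shaft B: internal mesh, same direction → CW.
shaft B → the indexing shaft: external mesh, 1 reversal → CCW.
1 reversal in total — an odd number — so the indexing shaft turns opposite to the main motor.

counterclockwise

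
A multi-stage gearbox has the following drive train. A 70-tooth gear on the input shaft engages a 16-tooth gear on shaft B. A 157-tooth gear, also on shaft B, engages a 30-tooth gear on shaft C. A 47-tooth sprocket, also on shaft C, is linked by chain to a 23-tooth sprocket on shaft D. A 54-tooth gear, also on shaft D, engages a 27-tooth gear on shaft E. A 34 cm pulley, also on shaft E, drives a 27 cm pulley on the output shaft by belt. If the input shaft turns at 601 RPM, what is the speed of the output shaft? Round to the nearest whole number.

Gear mesh: ratio = 16/70 = 0.22857, so shaft B turns at 601 / 0.22857 = 2629.4 RPM.
Gear mesh: ratio = 30/157 = 0.19108, so shaft C turns at 2629.4 / 0.19108 = 13760 RPM.
Chain: ratio = 23/47 = 0.48936, so shaft D turns at 13760 / 0.48936 = 28119 RPM.
Gear mesh: ratio = 27/54 = 0.5, so shaft E turns at 28119 / 0.5 = 56238 RPM.
Belt: ratio = 27/34 = 0.79412, so the output shaft turns at 56238 / 0.79412 = 70818 RPM.

70818 RPM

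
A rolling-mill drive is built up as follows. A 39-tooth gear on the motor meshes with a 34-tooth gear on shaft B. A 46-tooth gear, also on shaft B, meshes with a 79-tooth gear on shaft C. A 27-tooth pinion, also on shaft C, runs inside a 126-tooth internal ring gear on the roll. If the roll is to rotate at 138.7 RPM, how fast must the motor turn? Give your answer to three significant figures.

Overall ratio R = 0.87179 × 1.7174 × 4.6667 = 6.987.
Required input speed = output speed × R = 138.7 × 6.987 = 969.1 RPM.

969 RPM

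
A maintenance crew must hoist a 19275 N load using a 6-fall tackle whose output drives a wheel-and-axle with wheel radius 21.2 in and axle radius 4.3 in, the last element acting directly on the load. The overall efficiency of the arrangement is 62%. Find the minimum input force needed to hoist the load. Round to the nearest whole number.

Block-and-tackle MA = number of supporting rope parts = 6.
Wheel-and-axle MA = R/r = 21.2/4.3 = 4.9302.
Combined ideal MA = 6 × 4.9302 = 29.581.
Actual MA = 29.581 × 0.62 = 18.34.
Effort = load / actual MA = 19275 / 18.34 = 1051 N.

1051 N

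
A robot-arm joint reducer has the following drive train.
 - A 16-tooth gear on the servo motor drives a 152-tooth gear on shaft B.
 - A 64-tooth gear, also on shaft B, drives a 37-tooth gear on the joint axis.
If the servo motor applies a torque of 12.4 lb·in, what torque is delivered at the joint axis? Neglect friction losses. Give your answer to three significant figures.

68.1 lb·in

After the gear mesh (152/16): 12.4 × 9.5 = 117.8 lb·in
After the gear mesh (37/64): 117.8 × 0.57812 = 68.103 lb·in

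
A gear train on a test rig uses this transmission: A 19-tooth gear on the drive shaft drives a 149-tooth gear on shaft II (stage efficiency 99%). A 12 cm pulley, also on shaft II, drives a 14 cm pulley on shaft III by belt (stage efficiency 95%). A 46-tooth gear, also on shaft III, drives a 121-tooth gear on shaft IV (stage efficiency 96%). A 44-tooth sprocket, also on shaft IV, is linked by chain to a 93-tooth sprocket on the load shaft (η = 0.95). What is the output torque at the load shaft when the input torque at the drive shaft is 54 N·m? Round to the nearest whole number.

2356 N·m

After the gear mesh (149/19): 54 × 7.8421 × 0.99 = 419.24 N·m
After the belt (14/12): 419.24 × 1.1667 × 0.95 = 464.66 N·m
After the gear mesh (121/46): 464.66 × 2.6304 × 0.96 = 1173.4 N·m
After the chain (93/44): 1173.4 × 2.1136 × 0.95 = 2356.1 N·m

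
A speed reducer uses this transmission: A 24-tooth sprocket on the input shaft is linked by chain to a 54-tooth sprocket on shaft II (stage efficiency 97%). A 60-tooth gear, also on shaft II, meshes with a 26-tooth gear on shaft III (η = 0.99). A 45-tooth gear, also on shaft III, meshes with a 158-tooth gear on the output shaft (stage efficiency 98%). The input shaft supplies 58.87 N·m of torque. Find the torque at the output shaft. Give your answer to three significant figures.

190 N·m

After the chain (54/24): 58.87 × 2.25 × 0.97 = 128.48 N·m
After the gear mesh (26/60): 128.48 × 0.43333 × 0.99 = 55.12 N·m
After the gear mesh (158/45): 55.12 × 3.5111 × 0.98 = 189.66 N·m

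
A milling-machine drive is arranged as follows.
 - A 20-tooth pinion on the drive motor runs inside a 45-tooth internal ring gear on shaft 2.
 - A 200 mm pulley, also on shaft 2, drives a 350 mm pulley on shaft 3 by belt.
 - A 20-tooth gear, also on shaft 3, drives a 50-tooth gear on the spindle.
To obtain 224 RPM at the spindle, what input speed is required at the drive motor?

Overall ratio R = 2.25 × 1.75 × 2.5 = 9.8438.
Required input speed = output speed × R = 224 × 9.8438 = 2205 RPM.

2205 RPM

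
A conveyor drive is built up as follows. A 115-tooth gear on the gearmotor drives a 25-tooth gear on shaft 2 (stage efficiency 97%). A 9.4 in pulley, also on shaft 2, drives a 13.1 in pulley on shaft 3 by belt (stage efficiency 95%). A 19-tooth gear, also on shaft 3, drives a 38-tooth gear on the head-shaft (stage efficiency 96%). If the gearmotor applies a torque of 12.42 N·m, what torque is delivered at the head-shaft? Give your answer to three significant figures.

gear mesh 25/115 = 0.21739 → τ = 12.42·0.21739·0.97 = 2.619 N·m
belt 13.1/9.4 = 1.3936 → τ = 2.619·1.3936·0.95 = 3.4674 N·m
gear mesh 38/19 = 2 → τ = 3.4674·2·0.96 = 6.6574 N·m

6.66 N·m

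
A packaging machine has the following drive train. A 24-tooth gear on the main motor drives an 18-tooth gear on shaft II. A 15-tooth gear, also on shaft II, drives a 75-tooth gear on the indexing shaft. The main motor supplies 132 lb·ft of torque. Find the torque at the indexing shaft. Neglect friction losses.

495 lb·ft

gear mesh 18/24 = 0.75 → τ = 132·0.75 = 99 lb·ft
gear mesh 75/15 = 5 → τ = 99·5 = 495 lb·ft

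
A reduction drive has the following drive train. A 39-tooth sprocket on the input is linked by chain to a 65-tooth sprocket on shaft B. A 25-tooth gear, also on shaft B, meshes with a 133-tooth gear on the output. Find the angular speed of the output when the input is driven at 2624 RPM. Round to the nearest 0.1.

295.9 RPM

chain 65/39 = 1.6667 → 2624/1.6667 = 1574.4 RPM
gear mesh 133/25 = 5.32 → 1574.4/5.32 = 295.94 RPM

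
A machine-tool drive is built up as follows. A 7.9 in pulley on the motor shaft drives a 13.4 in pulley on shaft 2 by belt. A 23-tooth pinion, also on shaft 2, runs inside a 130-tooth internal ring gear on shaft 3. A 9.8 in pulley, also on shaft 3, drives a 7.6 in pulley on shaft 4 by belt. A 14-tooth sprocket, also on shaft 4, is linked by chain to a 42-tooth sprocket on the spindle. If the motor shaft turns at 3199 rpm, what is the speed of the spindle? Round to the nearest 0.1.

the motor shaft → shaft 2 (belt, 13.4/7.9): 3199 ÷ 1.6962 = 1886 rpm
shaft 2 → shaft 3 (internal gear, 130/23): 1886 ÷ 5.6522 = 333.67 rpm
shaft 3 → shaft 4 (belt, 7.6/9.8): 333.67 ÷ 0.77551 = 430.26 rpm
shaft 4 → the spindle (chain, 42/14): 430.26 ÷ 3 = 143.42 rpm

143.4 rpm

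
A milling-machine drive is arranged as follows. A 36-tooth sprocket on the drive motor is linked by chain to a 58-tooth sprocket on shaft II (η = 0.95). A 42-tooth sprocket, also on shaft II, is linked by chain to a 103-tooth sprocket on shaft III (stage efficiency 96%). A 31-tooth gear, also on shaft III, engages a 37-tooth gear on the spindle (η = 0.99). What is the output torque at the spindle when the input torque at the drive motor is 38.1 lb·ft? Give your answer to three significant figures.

162 lb·ft

chain 58/36 = 1.6111 → τ = 38.1·1.6111·0.95 = 58.314 lb·ft
chain 103/42 = 2.4524 → τ = 58.314·2.4524·0.96 = 137.29 lb·ft
gear mesh 37/31 = 1.1935 → τ = 137.29·1.1935·0.99 = 162.22 lb·ft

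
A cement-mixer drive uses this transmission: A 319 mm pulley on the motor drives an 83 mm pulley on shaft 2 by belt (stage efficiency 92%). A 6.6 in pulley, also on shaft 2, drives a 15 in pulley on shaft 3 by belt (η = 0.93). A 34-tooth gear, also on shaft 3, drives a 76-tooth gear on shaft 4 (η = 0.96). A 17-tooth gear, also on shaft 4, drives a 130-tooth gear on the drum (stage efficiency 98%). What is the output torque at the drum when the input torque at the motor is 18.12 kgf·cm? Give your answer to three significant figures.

147 kgf·cm

After the belt (83/319): 18.12 × 0.26019 × 0.92 = 4.3374 kgf·cm
After the belt (15/6.6): 4.3374 × 2.2727 × 0.93 = 9.1678 kgf·cm
After the gear mesh (76/34): 9.1678 × 2.2353 × 0.96 = 19.673 kgf·cm
After the gear mesh (130/17): 19.673 × 7.6471 × 0.98 = 147.43 kgf·cm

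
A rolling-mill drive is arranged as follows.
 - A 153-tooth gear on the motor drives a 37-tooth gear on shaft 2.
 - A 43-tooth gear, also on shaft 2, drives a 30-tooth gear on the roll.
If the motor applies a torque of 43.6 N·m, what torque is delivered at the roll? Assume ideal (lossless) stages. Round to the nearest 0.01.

7.36 N·m

gear mesh 37/153 = 0.24183 → τ = 43.6·0.24183 = 10.544 N·m
gear mesh 30/43 = 0.69767 → τ = 10.544·0.69767 = 7.3561 N·m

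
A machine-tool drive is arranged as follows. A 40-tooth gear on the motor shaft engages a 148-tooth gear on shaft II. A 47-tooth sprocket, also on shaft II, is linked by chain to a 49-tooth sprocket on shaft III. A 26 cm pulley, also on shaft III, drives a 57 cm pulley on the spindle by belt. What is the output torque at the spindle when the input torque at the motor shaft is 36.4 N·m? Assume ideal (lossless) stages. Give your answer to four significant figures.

gear mesh 148/40 = 3.7 → τ = 36.4·3.7 = 134.68 N·m
chain 49/47 = 1.0426 → τ = 134.68·1.0426 = 140.41 N·m
belt 57/26 = 2.1923 → τ = 140.41·2.1923 = 307.82 N·m

307.8 N·m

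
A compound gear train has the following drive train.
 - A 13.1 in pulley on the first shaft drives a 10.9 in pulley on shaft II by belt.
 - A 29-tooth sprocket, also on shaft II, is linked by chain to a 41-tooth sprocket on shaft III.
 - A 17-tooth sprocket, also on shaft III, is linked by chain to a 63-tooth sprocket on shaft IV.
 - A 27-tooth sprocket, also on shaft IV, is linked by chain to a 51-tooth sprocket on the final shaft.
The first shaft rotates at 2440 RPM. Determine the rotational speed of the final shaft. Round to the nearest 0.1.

296.3 RPM

belt 10.9/13.1 = 0.83206 → 2440/0.83206 = 2932.5 RPM
chain 41/29 = 1.4138 → 2932.5/1.4138 = 2074.2 RPM
chain 63/17 = 3.7059 → 2074.2/3.7059 = 559.7 RPM
chain 51/27 = 1.8889 → 559.7/1.8889 = 296.31 RPM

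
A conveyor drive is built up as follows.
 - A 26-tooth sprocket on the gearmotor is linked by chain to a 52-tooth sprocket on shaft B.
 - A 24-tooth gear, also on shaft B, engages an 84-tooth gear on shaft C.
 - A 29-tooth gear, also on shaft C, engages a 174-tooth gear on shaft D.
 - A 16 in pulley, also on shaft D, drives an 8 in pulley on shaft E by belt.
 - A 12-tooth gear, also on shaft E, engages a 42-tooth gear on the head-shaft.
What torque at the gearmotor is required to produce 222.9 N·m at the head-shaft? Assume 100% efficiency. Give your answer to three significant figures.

3.03 N·m

Overall ratio R = 2 × 3.5 × 6 × 0.5 × 3.5 = 73.5.
Input torque = output torque / R = 222.9 / 73.5 = 3.0327 N·m.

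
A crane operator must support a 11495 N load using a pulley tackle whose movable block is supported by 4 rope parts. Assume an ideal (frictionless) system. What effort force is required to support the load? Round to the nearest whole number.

2874 N

Block-and-tackle MA = number of supporting rope parts = 4.
Effort = load / MA = 11495 / 4 = 2873.8 N.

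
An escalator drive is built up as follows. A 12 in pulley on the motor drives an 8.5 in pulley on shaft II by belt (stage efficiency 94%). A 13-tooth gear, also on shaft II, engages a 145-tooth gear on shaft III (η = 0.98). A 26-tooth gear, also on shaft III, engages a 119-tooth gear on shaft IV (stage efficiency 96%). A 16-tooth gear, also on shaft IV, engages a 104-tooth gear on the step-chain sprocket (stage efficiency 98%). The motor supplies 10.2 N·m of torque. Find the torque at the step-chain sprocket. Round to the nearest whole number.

2078 N·m

After the belt (8.5/12): 10.2 × 0.70833 × 0.94 = 6.7915 N·m
After the gear mesh (145/13): 6.7915 × 11.154 × 0.98 = 74.236 N·m
After the gear mesh (119/26): 74.236 × 4.5769 × 0.96 = 326.18 N·m
After the gear mesh (104/16): 326.18 × 6.5 × 0.98 = 2077.8 N·m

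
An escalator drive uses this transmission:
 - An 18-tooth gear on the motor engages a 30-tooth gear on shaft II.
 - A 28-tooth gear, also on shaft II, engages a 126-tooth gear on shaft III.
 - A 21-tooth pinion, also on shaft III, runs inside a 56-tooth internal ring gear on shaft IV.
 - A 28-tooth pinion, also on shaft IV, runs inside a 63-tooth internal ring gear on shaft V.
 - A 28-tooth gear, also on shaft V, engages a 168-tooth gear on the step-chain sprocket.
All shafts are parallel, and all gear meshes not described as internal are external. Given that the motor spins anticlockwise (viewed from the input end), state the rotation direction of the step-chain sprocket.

the motor → shaft II: external mesh, 1 reversal → CW.
shaft II → shaft III: external mesh, 1 reversal → CCW.
shaft III → shaft IV: internal mesh, same direction → CCW.
shaft IV → shaft V: internal mesh, same direction → CCW.
shaft V → the step-chain sprocket: external mesh, 1 reversal → CW.
3 reversals in total — an odd number — so the step-chain sprocket turns opposite to the motor.

clockwise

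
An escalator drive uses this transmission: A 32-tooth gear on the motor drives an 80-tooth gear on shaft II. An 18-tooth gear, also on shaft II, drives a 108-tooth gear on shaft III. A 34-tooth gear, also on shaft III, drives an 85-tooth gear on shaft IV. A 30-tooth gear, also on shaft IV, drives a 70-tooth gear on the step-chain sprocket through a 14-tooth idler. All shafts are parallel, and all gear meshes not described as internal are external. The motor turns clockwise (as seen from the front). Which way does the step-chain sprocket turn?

the motor → shaft II: external mesh, 1 reversal → CCW.
shaft II → shaft III: external mesh, 1 reversal → CW.
shaft III → shaft IV: external mesh, 1 reversal → CCW.
shaft IV → the step-chain sprocket: driver → idler → driven is 2 external meshes, 2 reversals → CCW.
5 reversals in total — an odd number — so the step-chain sprocket turns opposite to the motor.

counterclockwise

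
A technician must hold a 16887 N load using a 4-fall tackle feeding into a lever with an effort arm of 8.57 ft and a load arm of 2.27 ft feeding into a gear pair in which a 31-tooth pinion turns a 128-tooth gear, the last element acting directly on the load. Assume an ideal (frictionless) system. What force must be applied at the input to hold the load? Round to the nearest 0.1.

270.8 N

Block-and-tackle MA = number of supporting rope parts = 4.
Lever MA = effort arm / load arm = 8.57/2.27 = 3.7753.
Gear pair MA = 128/31 = 4.129.
Combined ideal MA = 4 × 3.7753 × 4.129 = 62.354.
Effort = load / MA = 16887 / 62.354 = 270.83 N.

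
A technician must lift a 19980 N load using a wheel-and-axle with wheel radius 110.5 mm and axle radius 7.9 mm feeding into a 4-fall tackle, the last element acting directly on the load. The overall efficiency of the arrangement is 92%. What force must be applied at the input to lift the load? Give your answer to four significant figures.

Wheel-and-axle MA = R/r = 110.5/7.9 = 13.987.
Block-and-tackle MA = number of supporting rope parts = 4.
Combined ideal MA = 13.987 × 4 = 55.949.
Actual MA = 55.949 × 0.92 = 51.473.
Effort = load / actual MA = 19980 / 51.473 = 388.16 N.

388.2 N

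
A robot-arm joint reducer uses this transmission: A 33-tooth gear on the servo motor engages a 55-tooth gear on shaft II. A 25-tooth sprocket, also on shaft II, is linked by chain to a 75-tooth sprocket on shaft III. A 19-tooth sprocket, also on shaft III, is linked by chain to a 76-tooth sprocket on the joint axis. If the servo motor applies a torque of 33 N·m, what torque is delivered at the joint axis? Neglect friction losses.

gear mesh 55/33 = 1.6667 → τ = 33·1.6667 = 55 N·m
chain 75/25 = 3 → τ = 55·3 = 165 N·m
chain 76/19 = 4 → τ = 165·4 = 660 N·m

660 N·m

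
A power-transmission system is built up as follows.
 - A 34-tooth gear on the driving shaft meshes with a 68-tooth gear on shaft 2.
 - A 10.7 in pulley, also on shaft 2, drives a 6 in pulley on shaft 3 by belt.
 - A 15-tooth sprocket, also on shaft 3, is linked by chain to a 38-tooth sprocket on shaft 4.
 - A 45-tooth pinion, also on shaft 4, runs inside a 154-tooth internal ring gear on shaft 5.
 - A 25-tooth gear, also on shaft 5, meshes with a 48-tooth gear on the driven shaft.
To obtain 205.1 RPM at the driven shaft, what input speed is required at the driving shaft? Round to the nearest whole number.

Overall ratio R = 2 × 0.56075 × 2.5333 × 3.4222 × 1.92 = 18.668.
Required input speed = output speed × R = 205.1 × 18.668 = 3828.8 RPM.

3829 RPM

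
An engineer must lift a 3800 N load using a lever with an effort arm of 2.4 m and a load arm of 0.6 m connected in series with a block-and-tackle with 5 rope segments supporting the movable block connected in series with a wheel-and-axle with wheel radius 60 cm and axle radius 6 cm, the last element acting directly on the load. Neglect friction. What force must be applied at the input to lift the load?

19 N

Lever MA = effort arm / load arm = 2.4/0.6 = 4.
Block-and-tackle MA = number of supporting rope parts = 5.
Wheel-and-axle MA = R/r = 60/6 = 10.
Combined ideal MA = 4 × 5 × 10 = 200.
Effort = load / MA = 3800 / 200 = 19 N.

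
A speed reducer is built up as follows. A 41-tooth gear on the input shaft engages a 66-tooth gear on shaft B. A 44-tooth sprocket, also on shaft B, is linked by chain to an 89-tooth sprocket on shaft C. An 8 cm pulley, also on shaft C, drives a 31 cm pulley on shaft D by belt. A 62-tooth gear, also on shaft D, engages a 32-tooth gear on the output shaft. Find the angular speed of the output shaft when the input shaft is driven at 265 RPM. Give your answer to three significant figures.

40.7 RPM

gear mesh 66/41 = 1.6098 → 265/1.6098 = 164.62 RPM
chain 89/44 = 2.0227 → 164.62/2.0227 = 81.386 RPM
belt 31/8 = 3.875 → 81.386/3.875 = 21.003 RPM
gear mesh 32/62 = 0.51613 → 21.003/0.51613 = 40.693 RPM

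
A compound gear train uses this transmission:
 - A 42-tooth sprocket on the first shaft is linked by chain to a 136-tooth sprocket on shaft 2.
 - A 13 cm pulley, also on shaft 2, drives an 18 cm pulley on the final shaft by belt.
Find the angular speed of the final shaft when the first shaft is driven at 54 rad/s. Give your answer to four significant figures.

12.04 rad/s

chain 136/42 = 3.2381 → 54/3.2381 = 16.676 rad/s
belt 18/13 = 1.3846 → 16.676/1.3846 = 12.044 rad/s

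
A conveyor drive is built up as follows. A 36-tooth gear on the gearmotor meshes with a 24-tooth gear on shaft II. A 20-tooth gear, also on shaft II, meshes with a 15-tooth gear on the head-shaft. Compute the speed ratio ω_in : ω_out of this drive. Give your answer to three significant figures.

Each stage contributes driven/driver: gear mesh 24/36 = 0.66667, gear mesh 15/20 = 0.75.
Overall: 0.66667 × 0.75 = 0.5.

0.500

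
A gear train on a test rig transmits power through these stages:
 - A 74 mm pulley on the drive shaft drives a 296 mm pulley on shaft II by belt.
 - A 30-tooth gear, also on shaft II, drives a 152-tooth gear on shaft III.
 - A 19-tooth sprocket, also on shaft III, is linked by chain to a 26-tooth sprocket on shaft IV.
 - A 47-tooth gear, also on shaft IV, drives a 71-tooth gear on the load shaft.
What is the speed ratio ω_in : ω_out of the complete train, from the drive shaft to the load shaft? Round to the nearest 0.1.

41.9

Each stage contributes driven/driver: belt 296/74 = 4, gear mesh 152/30 = 5.0667, chain 26/19 = 1.3684, gear mesh 71/47 = 1.5106.
Overall: 4 × 5.0667 × 1.3684 × 1.5106 = 41.895.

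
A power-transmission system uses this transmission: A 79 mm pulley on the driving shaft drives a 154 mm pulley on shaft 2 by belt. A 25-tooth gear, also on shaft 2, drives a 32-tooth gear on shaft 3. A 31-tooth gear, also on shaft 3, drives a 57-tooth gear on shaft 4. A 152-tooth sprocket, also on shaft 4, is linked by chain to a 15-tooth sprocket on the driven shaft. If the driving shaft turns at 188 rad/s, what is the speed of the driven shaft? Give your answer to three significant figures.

belt 154/79 = 1.9494 → 188/1.9494 = 96.442 rad/s
gear mesh 32/25 = 1.28 → 96.442/1.28 = 75.345 rad/s
gear mesh 57/31 = 1.8387 → 75.345/1.8387 = 40.977 rad/s
chain 15/152 = 0.098684 → 40.977/0.098684 = 415.23 rad/s

415 rad/s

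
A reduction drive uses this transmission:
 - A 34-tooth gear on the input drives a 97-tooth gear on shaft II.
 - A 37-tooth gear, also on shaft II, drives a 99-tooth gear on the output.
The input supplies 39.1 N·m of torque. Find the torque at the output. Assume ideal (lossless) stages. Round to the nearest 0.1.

Gear mesh: ratio = 97/34 = 2.8529; torque at shaft II = 39.1 × 2.8529 = 111.55 N·m.
Gear mesh: ratio = 99/37 = 2.6757; torque at the output = 111.55 × 2.6757 = 298.47 N·m.

298.5 N·m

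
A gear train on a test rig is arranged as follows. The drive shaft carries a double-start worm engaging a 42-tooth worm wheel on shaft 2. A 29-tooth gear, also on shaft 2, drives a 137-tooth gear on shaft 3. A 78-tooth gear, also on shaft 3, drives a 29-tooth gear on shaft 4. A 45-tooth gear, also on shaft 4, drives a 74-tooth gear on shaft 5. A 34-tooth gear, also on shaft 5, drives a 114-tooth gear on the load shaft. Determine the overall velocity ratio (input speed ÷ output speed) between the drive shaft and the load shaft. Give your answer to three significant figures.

203

Each stage contributes driven/driver: worm 42/2 = 21, gear mesh 137/29 = 4.7241, gear mesh 29/78 = 0.37179, gear mesh 74/45 = 1.6444, gear mesh 114/34 = 3.3529.
Overall: 21 × 4.7241 × 0.37179 × 1.6444 × 3.3529 = 203.37.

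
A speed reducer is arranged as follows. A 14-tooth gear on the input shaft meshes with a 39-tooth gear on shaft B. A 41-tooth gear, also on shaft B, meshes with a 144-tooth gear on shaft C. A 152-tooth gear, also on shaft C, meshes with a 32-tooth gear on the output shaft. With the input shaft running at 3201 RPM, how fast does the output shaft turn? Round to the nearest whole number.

the input shaft → shaft B (gear mesh, 39/14): 3201 ÷ 2.7857 = 1149.1 RPM
shaft B → shaft C (gear mesh, 144/41): 1149.1 ÷ 3.5122 = 327.17 RPM
shaft C → the output shaft (gear mesh, 32/152): 327.17 ÷ 0.21053 = 1554 RPM

1554 RPM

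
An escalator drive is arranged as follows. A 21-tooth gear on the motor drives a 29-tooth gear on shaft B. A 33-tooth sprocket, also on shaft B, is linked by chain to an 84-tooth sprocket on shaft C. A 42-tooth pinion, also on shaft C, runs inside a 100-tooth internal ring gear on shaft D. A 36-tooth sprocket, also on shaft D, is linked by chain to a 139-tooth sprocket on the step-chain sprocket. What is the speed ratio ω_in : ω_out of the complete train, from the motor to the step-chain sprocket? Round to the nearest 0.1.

Each stage contributes driven/driver: gear mesh 29/21 = 1.381, chain 84/33 = 2.5455, internal gear 100/42 = 2.381, chain 139/36 = 3.8611.
Overall: 1.381 × 2.5455 × 2.381 × 3.8611 = 32.315.

32.3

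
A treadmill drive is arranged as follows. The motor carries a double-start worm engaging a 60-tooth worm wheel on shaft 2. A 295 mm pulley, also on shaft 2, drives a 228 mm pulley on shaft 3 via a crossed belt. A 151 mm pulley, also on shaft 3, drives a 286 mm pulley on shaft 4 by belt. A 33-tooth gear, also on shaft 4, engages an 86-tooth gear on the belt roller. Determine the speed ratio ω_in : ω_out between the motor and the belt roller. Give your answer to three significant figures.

Each stage contributes driven/driver: worm 60/2 = 30, belt 228/295 = 0.77288, belt 286/151 = 1.894, gear mesh 86/33 = 2.6061.
Overall: 30 × 0.77288 × 1.894 × 2.6061 = 114.45.

114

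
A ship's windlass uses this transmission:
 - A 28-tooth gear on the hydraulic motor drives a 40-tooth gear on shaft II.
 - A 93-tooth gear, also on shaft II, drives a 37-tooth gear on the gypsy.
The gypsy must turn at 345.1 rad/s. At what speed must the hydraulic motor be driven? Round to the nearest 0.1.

Overall ratio R = 1.4286 × 0.39785 = 0.56836.
Required input speed = output speed × R = 345.1 × 0.56836 = 196.14 rad/s.

196.1 rad/s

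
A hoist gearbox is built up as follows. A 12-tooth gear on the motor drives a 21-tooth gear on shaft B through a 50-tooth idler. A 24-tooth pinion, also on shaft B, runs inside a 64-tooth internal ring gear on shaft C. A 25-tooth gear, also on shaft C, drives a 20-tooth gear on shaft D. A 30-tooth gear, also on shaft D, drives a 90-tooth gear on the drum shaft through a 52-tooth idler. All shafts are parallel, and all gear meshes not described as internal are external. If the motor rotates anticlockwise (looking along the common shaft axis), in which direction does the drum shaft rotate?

the motor → shaft B: driver → idler → driven is 2 external meshes, 2 reversals → CCW.
shaft B → shaft C: internal mesh, same direction → CCW.
shaft C → shaft D: external mesh, 1 reversal → CW.
shaft D → the drum shaft: driver → idler → driven is 2 external meshes, 2 reversals → CW.
5 reversals in total — an odd number — so the drum shaft turns opposite to the motor.

clockwise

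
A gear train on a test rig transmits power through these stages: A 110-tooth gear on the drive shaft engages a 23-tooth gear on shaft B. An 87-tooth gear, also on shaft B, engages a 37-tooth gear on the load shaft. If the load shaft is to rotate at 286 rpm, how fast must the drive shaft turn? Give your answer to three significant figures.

Overall ratio R = 0.20909 × 0.42529 = 0.088924.
Required input speed = output speed × R = 286 × 0.088924 = 25.432 rpm.

25.4 rpm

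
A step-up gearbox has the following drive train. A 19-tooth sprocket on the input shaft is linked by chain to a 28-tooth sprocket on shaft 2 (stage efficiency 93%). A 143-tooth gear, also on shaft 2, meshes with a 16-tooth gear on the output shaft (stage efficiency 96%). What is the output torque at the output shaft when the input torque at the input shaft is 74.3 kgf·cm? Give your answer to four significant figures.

chain 28/19 = 1.4737 → τ = 74.3·1.4737·0.93 = 101.83 kgf·cm
gear mesh 16/143 = 0.11189 → τ = 101.83·0.11189·0.96 = 10.938 kgf·cm

10.94 kgf·cm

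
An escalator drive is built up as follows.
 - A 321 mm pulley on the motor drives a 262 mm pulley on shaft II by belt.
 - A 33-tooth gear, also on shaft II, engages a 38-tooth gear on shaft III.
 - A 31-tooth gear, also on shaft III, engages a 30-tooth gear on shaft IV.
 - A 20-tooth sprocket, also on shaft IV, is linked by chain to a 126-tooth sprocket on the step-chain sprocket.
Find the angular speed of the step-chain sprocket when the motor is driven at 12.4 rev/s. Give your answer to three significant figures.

2.16 rev/s

Belt: ratio = 262/321 = 0.8162, so shaft II turns at 12.4 / 0.8162 = 15.192 rev/s.
Gear mesh: ratio = 38/33 = 1.1515, so shaft III turns at 15.192 / 1.1515 = 13.193 rev/s.
Gear mesh: ratio = 30/31 = 0.96774, so shaft IV turns at 13.193 / 0.96774 = 13.633 rev/s.
Chain: ratio = 126/20 = 6.3, so the step-chain sprocket turns at 13.633 / 6.3 = 2.164 rev/s.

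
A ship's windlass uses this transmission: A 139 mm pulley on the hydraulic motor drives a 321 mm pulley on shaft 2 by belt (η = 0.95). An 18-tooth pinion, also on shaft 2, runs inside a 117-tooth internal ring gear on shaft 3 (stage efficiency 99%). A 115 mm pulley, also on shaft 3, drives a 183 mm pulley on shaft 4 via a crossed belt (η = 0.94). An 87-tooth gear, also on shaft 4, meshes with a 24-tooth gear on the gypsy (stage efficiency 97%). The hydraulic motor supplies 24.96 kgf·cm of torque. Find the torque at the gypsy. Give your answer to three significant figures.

141 kgf·cm

belt 321/139 = 2.3094 → τ = 24.96·2.3094·0.95 = 54.759 kgf·cm
internal gear 117/18 = 6.5 → τ = 54.759·6.5·0.99 = 352.38 kgf·cm
belt 183/115 = 1.5913 → τ = 352.38·1.5913·0.94 = 527.09 kgf·cm
gear mesh 24/87 = 0.27586 → τ = 527.09·0.27586·0.97 = 141.04 kgf·cm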